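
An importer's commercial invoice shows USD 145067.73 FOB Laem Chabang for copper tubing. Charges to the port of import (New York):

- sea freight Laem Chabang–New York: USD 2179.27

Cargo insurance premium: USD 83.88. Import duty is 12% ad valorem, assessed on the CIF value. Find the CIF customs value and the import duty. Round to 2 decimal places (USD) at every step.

CIF value: USD 147330.88; import duty: USD 17679.71

CIF = FOB price + freight + insurance
CIF = 145067.73 + 2179.27 + 83.88 = 147330.88
Import duty = 147330.88 × 12% = 17679.71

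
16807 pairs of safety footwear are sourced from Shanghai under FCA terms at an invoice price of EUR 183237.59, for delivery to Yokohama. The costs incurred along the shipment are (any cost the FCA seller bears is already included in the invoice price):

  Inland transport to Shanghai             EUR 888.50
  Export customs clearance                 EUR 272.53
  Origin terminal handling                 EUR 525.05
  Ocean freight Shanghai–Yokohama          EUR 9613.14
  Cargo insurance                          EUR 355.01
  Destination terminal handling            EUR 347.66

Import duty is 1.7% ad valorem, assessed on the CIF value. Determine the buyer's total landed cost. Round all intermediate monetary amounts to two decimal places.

FCA: the seller delivers export-cleared goods to the carrier; the buyer bears costs from that point.
Already in the invoice (seller's account under FCA): inland to port, export clearance — exclude.
CIF value = FCA price + origin terminal + freight + insurance = 183237.59 + 525.05 + 9613.14 + 355.01 = 193730.79
Import duty = 193730.79 × 1.7% = 3293.42
Buyer bears: origin terminal 525.05 + freight 9613.14 + insurance 355.01 + destination terminal 347.66 + duty 3293.42 = 14134.28
Landed cost = invoice 183237.59 + 14134.28 = 197371.87

Total landed cost: EUR 197371.87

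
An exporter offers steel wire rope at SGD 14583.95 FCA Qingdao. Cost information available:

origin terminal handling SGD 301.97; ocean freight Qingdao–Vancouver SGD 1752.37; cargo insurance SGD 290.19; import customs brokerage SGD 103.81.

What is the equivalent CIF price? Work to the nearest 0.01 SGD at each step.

CIF price: SGD 16928.48

Not relevant to the conversion: brokerage — on the buyer under both terms; not part of either seller's price.
From FCA to CIF, the seller additionally bears: origin terminal, freight, insurance.
CIF price = 14583.95 + 301.97 + 1752.37 + 290.19 = 16928.48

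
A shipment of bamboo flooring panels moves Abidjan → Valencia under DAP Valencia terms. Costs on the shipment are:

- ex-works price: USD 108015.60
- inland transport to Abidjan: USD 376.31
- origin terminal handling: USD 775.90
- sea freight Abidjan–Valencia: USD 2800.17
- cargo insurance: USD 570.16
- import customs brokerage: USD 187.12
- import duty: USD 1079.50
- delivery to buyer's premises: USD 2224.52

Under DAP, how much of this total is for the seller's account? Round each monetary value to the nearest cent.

Seller's account: USD 114762.66

DAP: the seller bears all costs to the named destination except import duty and clearance.
Seller's account: goods 108015.60 + inland to port 376.31 + origin terminal 775.90 + freight 2800.17 + insurance 570.16 + delivery 2224.52 = 114762.66
Buyer's account: brokerage 187.12 + duty 1079.50 = 1266.62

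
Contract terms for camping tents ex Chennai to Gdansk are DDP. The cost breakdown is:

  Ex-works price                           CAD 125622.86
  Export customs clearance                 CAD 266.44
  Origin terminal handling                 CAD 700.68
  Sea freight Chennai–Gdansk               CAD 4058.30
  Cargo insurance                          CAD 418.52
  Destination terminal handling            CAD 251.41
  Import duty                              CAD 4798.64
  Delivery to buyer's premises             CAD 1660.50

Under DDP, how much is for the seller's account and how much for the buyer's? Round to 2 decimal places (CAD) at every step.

Seller: CAD 137777.35; buyer: CAD 0.00

DDP: the seller bears all costs including import duty.
Seller's account: goods 125622.86 + export clearance 266.44 + origin terminal 700.68 + freight 4058.30 + insurance 418.52 + destination terminal 251.41 + duty 4798.64 + delivery 1660.50 = 137777.35
Buyer's account: 0.00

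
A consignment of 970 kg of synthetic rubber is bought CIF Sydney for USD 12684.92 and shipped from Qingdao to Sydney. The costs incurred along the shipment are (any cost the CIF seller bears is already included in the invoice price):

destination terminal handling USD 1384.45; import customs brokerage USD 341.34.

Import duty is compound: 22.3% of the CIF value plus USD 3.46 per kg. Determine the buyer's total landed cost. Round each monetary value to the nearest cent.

CIF: the seller pays costs through ocean freight and marine insurance to the destination port.
The CIF price already equals the CIF value: 12684.92
Ad valorem component: 12684.92 × 22.3% = 2828.74
Specific component: 970 × 3.46 = 3356.20
Import duty = 2828.74 + 3356.20 = 6184.94
Buyer bears: destination terminal 1384.45 + brokerage 341.34 + duty 6184.94 = 7910.73
Landed cost = invoice 12684.92 + 7910.73 = 20595.65

Total landed cost: USD 20595.65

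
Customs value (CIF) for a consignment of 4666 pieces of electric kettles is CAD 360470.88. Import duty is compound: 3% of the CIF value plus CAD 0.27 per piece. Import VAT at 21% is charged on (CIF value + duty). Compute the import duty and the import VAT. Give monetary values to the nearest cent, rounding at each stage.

Import duty: CAD 12073.95; import VAT: CAD 78234.41

Ad valorem component: 360470.88 × 3% = 10814.13
Specific component: 4666 × 0.27 = 1259.82
Import duty = 10814.13 + 1259.82 = 12073.95
VAT base = CIF + duty = 360470.88 + 12073.95 = 372544.83
Import VAT = 372544.83 × 21% = 78234.41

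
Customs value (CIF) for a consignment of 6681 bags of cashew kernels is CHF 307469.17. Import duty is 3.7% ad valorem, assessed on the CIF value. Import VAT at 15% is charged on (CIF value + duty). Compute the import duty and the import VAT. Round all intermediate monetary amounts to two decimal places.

Import duty = 307469.17 × 3.7% = 11376.36
VAT base = CIF + duty = 307469.17 + 11376.36 = 318845.53
Import VAT = 318845.53 × 15% = 47826.83

Import duty: CHF 11376.36; import VAT: CHF 47826.83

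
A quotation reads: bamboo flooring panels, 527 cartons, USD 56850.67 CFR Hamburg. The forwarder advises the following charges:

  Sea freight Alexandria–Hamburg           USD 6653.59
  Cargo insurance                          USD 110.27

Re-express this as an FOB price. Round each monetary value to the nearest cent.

FOB price: USD 50197.08

Not relevant to the conversion: insurance — on the buyer under both terms; not part of either seller's price.
From CFR to FOB, the seller no longer bears: freight.
FOB price = 56850.67 − 6653.59 = 50197.08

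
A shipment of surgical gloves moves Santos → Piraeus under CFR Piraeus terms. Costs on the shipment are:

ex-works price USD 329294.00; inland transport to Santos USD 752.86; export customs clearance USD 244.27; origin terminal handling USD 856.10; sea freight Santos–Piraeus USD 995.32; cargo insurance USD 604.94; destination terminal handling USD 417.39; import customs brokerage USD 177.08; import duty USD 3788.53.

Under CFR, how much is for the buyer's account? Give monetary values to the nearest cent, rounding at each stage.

Buyer's account: USD 4987.94

CFR: the seller pays costs through ocean freight to the destination port, but not insurance.
Seller's account: goods 329294.00 + inland to port 752.86 + export clearance 244.27 + origin terminal 856.10 + freight 995.32 = 332142.55
Buyer's account: insurance 604.94 + destination terminal 417.39 + brokerage 177.08 + duty 3788.53 = 4987.94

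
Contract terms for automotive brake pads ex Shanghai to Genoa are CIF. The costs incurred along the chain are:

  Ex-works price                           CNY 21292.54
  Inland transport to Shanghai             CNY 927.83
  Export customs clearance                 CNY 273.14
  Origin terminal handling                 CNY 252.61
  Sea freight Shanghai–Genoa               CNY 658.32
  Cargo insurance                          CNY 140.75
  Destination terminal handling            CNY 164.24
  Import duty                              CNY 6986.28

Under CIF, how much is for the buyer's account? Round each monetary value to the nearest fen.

CIF: the seller pays costs through ocean freight and marine insurance to the destination port.
Seller's account: goods 21292.54 + inland to port 927.83 + export clearance 273.14 + origin terminal 252.61 + freight 658.32 + insurance 140.75 = 23545.19
Buyer's account: destination terminal 164.24 + duty 6986.28 = 7150.52

Buyer's account: CNY 7150.52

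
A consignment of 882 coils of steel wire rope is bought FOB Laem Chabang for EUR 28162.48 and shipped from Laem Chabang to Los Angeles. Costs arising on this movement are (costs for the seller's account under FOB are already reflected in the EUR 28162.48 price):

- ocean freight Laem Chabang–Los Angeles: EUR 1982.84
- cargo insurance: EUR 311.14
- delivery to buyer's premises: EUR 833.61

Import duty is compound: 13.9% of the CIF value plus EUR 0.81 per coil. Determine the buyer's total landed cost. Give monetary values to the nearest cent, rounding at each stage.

FOB: the seller bears costs until goods are on board at the origin port; the buyer bears freight, insurance and all costs thereafter.
CIF value = FOB price + freight + insurance = 28162.48 + 1982.84 + 311.14 = 30456.46
Ad valorem component: 30456.46 × 13.9% = 4233.45
Specific component: 882 × 0.81 = 714.42
Import duty = 4233.45 + 714.42 = 4947.87
Buyer bears: freight 1982.84 + insurance 311.14 + delivery 833.61 + duty 4947.87 = 8075.46
Landed cost = invoice 28162.48 + 8075.46 = 36237.94

Total landed cost: EUR 36237.94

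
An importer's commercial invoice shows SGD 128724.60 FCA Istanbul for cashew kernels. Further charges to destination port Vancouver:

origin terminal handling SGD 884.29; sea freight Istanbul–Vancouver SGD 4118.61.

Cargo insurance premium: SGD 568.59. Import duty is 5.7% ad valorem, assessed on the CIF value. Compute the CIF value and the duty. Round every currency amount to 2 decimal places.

CIF value: SGD 134296.09; import duty: SGD 7654.88

CIF = FCA price + pre-shipment costs + freight + insurance
CIF = 128724.60 + 884.29 + 4118.61 + 568.59 = 134296.09
Import duty = 134296.09 × 5.7% = 7654.88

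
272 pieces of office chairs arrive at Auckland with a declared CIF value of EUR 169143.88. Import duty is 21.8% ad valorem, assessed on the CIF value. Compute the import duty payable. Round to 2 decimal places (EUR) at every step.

Import duty = 169143.88 × 21.8% = 36873.37

Import duty: EUR 36873.37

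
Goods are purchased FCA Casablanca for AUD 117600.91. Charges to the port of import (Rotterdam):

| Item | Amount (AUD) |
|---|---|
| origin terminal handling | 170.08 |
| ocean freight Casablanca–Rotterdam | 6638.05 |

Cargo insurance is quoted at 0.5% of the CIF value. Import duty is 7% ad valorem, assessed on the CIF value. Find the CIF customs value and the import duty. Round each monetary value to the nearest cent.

CIF value: AUD 125034.21; import duty: AUD 8752.39

Let C be the CIF value. C = FCA price + pre-shipment costs + freight + 0.5% × C
C − 0.5% × C = 117600.91 + 170.08 + 6638.05
0.995 × C = 124409.04
C = 124409.04 / 0.995 = 125034.21
Insurance premium = 0.5% × 125034.21 = 625.17
Import duty = 125034.21 × 7% = 8752.39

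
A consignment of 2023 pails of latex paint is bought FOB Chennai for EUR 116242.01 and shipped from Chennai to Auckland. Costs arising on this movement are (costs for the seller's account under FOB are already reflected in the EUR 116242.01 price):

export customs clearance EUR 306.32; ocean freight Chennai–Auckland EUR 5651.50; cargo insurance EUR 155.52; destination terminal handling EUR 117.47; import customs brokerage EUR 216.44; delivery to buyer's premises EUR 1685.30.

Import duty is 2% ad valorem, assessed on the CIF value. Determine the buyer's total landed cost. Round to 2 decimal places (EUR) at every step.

FOB: the seller bears costs until goods are on board at the origin port; the buyer bears freight, insurance and all costs thereafter.
Already in the invoice (seller's account under FOB): export clearance — exclude.
CIF value = FOB price + freight + insurance = 116242.01 + 5651.50 + 155.52 = 122049.03
Import duty = 122049.03 × 2% = 2440.98
Buyer bears: freight 5651.50 + insurance 155.52 + destination terminal 117.47 + brokerage 216.44 + delivery 1685.30 + duty 2440.98 = 10267.21
Landed cost = invoice 116242.01 + 10267.21 = 126509.22

Total landed cost: EUR 126509.22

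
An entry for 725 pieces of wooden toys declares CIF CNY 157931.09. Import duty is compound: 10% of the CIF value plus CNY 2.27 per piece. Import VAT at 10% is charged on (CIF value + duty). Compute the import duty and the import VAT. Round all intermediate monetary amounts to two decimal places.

Import duty: CNY 17438.86; import VAT: CNY 17537.00

Ad valorem component: 157931.09 × 10% = 15793.11
Specific component: 725 × 2.27 = 1645.75
Import duty = 15793.11 + 1645.75 = 17438.86
VAT base = CIF + duty = 157931.09 + 17438.86 = 175369.95
Import VAT = 175369.95 × 10% = 17537.00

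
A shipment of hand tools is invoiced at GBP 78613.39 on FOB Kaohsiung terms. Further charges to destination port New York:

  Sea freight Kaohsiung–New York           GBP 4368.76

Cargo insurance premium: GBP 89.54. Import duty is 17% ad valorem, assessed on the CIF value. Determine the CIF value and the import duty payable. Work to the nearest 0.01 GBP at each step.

CIF = FOB price + freight + insurance
CIF = 78613.39 + 4368.76 + 89.54 = 83071.69
Import duty = 83071.69 × 17% = 14122.19

CIF value: GBP 83071.69; import duty: GBP 14122.19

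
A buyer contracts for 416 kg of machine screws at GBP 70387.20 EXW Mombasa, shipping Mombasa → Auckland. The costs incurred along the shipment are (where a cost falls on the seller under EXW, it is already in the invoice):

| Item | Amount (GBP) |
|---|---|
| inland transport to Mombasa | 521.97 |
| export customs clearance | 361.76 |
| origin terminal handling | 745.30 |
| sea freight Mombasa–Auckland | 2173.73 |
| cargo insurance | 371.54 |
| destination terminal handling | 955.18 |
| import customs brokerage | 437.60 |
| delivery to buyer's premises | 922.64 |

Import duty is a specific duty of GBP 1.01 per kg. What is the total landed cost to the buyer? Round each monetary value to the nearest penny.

Total landed cost: GBP 77297.08

EXW: the seller makes goods available at their premises; the buyer bears all onward costs.
CIF value = EXW price + inland to port + export clearance + origin terminal + freight + insurance = 70387.20 + 521.97 + 361.76 + 745.30 + 2173.73 + 371.54 = 74561.50
Import duty = 416 × 1.01 = 420.16
Buyer bears: inland to port 521.97 + export clearance 361.76 + origin terminal 745.30 + freight 2173.73 + insurance 371.54 + destination terminal 955.18 + brokerage 437.60 + delivery 922.64 + duty 420.16 = 6909.88
Landed cost = invoice 70387.20 + 6909.88 = 77297.08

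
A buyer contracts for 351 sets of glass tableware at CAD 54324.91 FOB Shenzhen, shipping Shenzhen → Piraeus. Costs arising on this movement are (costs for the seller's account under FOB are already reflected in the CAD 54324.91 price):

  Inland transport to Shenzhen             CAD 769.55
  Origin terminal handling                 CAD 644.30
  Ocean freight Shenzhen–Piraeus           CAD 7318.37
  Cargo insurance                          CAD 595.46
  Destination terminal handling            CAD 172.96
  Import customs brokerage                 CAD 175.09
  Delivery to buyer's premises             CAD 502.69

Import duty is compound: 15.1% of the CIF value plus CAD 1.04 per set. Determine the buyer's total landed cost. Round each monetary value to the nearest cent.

Total landed cost: CAD 72852.57

FOB: the seller bears costs until goods are on board at the origin port; the buyer bears freight, insurance and all costs thereafter.
Already in the invoice (seller's account under FOB): inland to port, origin terminal — exclude.
CIF value = FOB price + freight + insurance = 54324.91 + 7318.37 + 595.46 = 62238.74
Ad valorem component: 62238.74 × 15.1% = 9398.05
Specific component: 351 × 1.04 = 365.04
Import duty = 9398.05 + 365.04 = 9763.09
Buyer bears: freight 7318.37 + insurance 595.46 + destination terminal 172.96 + brokerage 175.09 + delivery 502.69 + duty 9763.09 = 18527.66
Landed cost = invoice 54324.91 + 18527.66 = 72852.57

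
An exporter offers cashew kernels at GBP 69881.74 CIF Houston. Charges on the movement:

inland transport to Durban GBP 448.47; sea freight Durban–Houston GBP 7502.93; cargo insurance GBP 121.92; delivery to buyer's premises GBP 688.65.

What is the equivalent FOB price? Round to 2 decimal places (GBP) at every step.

Not relevant to the conversion: inland to port — on the seller under both CIF and FOB; already in the CIF price and stays in the FOB price. delivery — on the buyer under both terms; not part of either seller's price.
From CIF to FOB, the seller no longer bears: freight, insurance.
FOB price = 69881.74 − 7502.93 − 121.92 = 62256.89

FOB price: GBP 62256.89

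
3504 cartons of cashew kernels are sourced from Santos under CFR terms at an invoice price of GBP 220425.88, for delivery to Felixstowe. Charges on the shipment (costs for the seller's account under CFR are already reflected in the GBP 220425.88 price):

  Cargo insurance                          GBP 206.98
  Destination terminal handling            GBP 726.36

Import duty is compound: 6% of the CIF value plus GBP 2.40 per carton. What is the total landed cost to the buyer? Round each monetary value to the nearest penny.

CFR: the seller pays costs through ocean freight to the destination port, but not insurance.
CIF value = CFR price + insurance = 220425.88 + 206.98 = 220632.86
Ad valorem component: 220632.86 × 6% = 13237.97
Specific component: 3504 × 2.40 = 8409.60
Import duty = 13237.97 + 8409.60 = 21647.57
Buyer bears: insurance 206.98 + destination terminal 726.36 + duty 21647.57 = 22580.91
Landed cost = invoice 220425.88 + 22580.91 = 243006.79

Total landed cost: GBP 243006.79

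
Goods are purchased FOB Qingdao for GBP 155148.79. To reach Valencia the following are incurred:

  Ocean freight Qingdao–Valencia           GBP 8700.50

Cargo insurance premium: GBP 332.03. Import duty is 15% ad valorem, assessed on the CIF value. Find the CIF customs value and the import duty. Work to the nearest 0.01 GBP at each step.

CIF value: GBP 164181.32; import duty: GBP 24627.20

CIF = FOB price + freight + insurance
CIF = 155148.79 + 8700.50 + 332.03 = 164181.32
Import duty = 164181.32 × 15% = 24627.20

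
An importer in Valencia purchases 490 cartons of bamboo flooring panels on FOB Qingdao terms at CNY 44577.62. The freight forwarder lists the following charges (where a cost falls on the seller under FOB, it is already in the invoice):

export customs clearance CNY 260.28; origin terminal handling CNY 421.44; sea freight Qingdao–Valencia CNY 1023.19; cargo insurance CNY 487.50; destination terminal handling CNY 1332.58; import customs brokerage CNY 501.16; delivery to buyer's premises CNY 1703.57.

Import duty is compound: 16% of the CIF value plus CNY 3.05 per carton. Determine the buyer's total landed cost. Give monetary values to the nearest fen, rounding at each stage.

FOB: the seller bears costs until goods are on board at the origin port; the buyer bears freight, insurance and all costs thereafter.
Already in the invoice (seller's account under FOB): export clearance, origin terminal — exclude.
CIF value = FOB price + freight + insurance = 44577.62 + 1023.19 + 487.50 = 46088.31
Ad valorem component: 46088.31 × 16% = 7374.13
Specific component: 490 × 3.05 = 1494.50
Import duty = 7374.13 + 1494.50 = 8868.63
Buyer bears: freight 1023.19 + insurance 487.50 + destination terminal 1332.58 + brokerage 501.16 + delivery 1703.57 + duty 8868.63 = 13916.63
Landed cost = invoice 44577.62 + 13916.63 = 58494.25

Total landed cost: CNY 58494.25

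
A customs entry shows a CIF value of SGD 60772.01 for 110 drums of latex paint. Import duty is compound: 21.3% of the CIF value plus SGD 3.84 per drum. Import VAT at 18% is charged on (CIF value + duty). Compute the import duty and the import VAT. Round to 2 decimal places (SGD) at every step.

Ad valorem component: 60772.01 × 21.3% = 12944.44
Specific component: 110 × 3.84 = 422.40
Import duty = 12944.44 + 422.40 = 13366.84
VAT base = CIF + duty = 60772.01 + 13366.84 = 74138.85
Import VAT = 74138.85 × 18% = 13344.99

Import duty: SGD 13366.84; import VAT: SGD 13344.99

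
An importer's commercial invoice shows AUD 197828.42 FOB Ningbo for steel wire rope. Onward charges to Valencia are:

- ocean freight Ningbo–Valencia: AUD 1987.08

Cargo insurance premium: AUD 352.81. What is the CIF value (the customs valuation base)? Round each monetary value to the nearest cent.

CIF = FOB price + freight + insurance
CIF = 197828.42 + 1987.08 + 352.81 = 200168.31

CIF value: AUD 200168.31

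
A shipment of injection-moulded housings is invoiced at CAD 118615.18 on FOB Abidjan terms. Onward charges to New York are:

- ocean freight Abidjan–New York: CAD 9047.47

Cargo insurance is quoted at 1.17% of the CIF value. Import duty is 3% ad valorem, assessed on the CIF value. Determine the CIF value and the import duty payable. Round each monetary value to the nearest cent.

Let C be the CIF value. C = FOB price + freight + 1.17% × C
C − 1.17% × C = 118615.18 + 9047.47
0.9883 × C = 127662.65
C = 127662.65 / 0.9883 = 129173.99
Insurance premium = 1.17% × 129173.99 = 1511.34
Import duty = 129173.99 × 3% = 3875.22

CIF value: CAD 129173.99; import duty: CAD 3875.22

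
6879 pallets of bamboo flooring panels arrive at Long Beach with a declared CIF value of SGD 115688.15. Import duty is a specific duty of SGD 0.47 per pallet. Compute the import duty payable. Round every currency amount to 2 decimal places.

Import duty: SGD 3233.13

Import duty = 6879 × 0.47 = 3233.13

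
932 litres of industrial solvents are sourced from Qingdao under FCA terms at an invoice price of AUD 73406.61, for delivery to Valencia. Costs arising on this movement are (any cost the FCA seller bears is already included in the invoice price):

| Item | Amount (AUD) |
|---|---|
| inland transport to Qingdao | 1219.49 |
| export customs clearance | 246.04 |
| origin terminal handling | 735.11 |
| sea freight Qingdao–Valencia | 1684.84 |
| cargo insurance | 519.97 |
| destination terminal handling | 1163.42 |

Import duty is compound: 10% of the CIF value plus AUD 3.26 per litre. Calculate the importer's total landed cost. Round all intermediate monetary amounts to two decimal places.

FCA: the seller delivers export-cleared goods to the carrier; the buyer bears costs from that point.
Already in the invoice (seller's account under FCA): inland to port, export clearance — exclude.
CIF value = FCA price + origin terminal + freight + insurance = 73406.61 + 735.11 + 1684.84 + 519.97 = 76346.53
Ad valorem component: 76346.53 × 10% = 7634.65
Specific component: 932 × 3.26 = 3038.32
Import duty = 7634.65 + 3038.32 = 10672.97
Buyer bears: origin terminal 735.11 + freight 1684.84 + insurance 519.97 + destination terminal 1163.42 + duty 10672.97 = 14776.31
Landed cost = invoice 73406.61 + 14776.31 = 88182.92

Total landed cost: AUD 88182.92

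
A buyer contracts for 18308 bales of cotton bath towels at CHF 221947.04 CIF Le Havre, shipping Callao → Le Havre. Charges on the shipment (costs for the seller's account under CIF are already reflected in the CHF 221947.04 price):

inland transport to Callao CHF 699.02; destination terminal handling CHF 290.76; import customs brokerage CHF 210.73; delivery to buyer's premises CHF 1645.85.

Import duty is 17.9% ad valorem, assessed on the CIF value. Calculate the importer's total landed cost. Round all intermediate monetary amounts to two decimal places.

Total landed cost: CHF 263822.90

CIF: the seller pays costs through ocean freight and marine insurance to the destination port.
Already in the invoice (seller's account under CIF): inland to port — exclude.
The CIF price already equals the CIF value: 221947.04
Import duty = 221947.04 × 17.9% = 39728.52
Buyer bears: destination terminal 290.76 + brokerage 210.73 + delivery 1645.85 + duty 39728.52 = 41875.86
Landed cost = invoice 221947.04 + 41875.86 = 263822.90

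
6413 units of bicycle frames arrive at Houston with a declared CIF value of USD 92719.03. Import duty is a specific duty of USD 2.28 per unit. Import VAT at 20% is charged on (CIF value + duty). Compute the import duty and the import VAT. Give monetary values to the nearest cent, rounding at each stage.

Import duty = 6413 × 2.28 = 14621.64
VAT base = CIF + duty = 92719.03 + 14621.64 = 107340.67
Import VAT = 107340.67 × 20% = 21468.13

Import duty: USD 14621.64; import VAT: USD 21468.13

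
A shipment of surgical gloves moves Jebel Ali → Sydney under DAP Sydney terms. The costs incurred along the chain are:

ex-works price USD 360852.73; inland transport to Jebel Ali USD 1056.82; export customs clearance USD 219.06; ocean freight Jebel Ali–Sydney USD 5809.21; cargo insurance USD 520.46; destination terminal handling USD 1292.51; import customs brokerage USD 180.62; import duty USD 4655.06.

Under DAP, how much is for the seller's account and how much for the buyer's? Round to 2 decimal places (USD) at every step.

Seller: USD 369750.79; buyer: USD 4835.68

DAP: the seller bears all costs to the named destination except import duty and clearance.
Seller's account: goods 360852.73 + inland to port 1056.82 + export clearance 219.06 + freight 5809.21 + insurance 520.46 + destination terminal 1292.51 = 369750.79
Buyer's account: brokerage 180.62 + duty 4655.06 = 4835.68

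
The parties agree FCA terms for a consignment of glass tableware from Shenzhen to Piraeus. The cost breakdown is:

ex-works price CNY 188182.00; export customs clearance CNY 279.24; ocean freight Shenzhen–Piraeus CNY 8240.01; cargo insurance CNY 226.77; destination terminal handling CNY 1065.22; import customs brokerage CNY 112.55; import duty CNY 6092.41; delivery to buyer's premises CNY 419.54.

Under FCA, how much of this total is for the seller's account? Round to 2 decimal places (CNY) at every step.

Seller's account: CNY 188461.24

FCA: the seller delivers export-cleared goods to the carrier; the buyer bears costs from that point.
Seller's account: goods 188182.00 + export clearance 279.24 = 188461.24
Buyer's account: freight 8240.01 + insurance 226.77 + destination terminal 1065.22 + brokerage 112.55 + duty 6092.41 + delivery 419.54 = 16156.50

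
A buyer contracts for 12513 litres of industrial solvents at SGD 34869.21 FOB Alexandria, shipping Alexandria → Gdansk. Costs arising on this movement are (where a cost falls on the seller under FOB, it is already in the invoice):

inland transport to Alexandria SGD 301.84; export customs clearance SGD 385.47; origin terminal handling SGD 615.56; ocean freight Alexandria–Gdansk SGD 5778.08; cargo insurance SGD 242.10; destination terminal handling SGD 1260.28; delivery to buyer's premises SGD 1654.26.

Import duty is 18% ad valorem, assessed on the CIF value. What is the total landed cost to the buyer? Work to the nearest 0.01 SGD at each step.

FOB: the seller bears costs until goods are on board at the origin port; the buyer bears freight, insurance and all costs thereafter.
Already in the invoice (seller's account under FOB): inland to port, export clearance, origin terminal — exclude.
CIF value = FOB price + freight + insurance = 34869.21 + 5778.08 + 242.10 = 40889.39
Import duty = 40889.39 × 18% = 7360.09
Buyer bears: freight 5778.08 + insurance 242.10 + destination terminal 1260.28 + delivery 1654.26 + duty 7360.09 = 16294.81
Landed cost = invoice 34869.21 + 16294.81 = 51164.02

Total landed cost: SGD 51164.02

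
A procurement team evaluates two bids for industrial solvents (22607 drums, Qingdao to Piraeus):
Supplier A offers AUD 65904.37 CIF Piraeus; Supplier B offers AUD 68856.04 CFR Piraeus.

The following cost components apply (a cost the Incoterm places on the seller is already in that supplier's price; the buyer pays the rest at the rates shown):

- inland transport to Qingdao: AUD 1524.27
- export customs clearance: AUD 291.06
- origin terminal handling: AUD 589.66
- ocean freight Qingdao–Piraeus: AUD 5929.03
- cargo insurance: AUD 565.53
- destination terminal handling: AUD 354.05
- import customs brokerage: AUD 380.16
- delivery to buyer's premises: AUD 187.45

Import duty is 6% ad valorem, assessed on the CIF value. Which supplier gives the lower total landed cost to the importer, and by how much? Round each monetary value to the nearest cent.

Supplier A (CIF):
The CIF price already equals the CIF value: 65904.37
Import duty = 65904.37 × 6% = 3954.26
Buyer bears (A): 354.05 + 380.16 + 187.45 = 921.66
Landed cost (A) = invoice 65904.37 + 921.66 + duty 3954.26 = 70780.29
Supplier B (CFR):
CIF value = CFR price + insurance = 68856.04 + 565.53 = 69421.57
Import duty = 69421.57 × 6% = 4165.29
Buyer bears (B): 565.53 + 354.05 + 380.16 + 187.45 = 1487.19
Landed cost (B) = invoice 68856.04 + 1487.19 + duty 4165.29 = 74508.52
Difference = |70780.29 − 74508.52| = 3728.23

Supplier A is cheaper by AUD 3728.23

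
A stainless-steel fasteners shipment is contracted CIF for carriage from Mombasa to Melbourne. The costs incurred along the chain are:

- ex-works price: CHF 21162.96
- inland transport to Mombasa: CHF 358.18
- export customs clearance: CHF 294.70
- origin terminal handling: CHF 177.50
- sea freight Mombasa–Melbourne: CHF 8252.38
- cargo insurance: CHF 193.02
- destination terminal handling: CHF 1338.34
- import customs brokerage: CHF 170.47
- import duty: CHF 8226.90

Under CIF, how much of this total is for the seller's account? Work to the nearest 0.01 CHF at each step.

CIF: the seller pays costs through ocean freight and marine insurance to the destination port.
Seller's account: goods 21162.96 + inland to port 358.18 + export clearance 294.70 + origin terminal 177.50 + freight 8252.38 + insurance 193.02 = 30438.74
Buyer's account: destination terminal 1338.34 + brokerage 170.47 + duty 8226.90 = 9735.71

Seller's account: CHF 30438.74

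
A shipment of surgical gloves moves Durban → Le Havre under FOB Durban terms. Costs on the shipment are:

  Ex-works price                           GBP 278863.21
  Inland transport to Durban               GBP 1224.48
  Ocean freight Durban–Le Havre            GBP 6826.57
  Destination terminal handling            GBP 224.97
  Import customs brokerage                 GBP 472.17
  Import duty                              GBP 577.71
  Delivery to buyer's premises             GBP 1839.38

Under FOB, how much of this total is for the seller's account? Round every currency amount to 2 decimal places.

Seller's account: GBP 280087.69

FOB: the seller bears costs until goods are on board at the origin port; the buyer bears freight, insurance and all costs thereafter.
Seller's account: goods 278863.21 + inland to port 1224.48 = 280087.69
Buyer's account: freight 6826.57 + destination terminal 224.97 + brokerage 472.17 + duty 577.71 + delivery 1839.38 = 9940.80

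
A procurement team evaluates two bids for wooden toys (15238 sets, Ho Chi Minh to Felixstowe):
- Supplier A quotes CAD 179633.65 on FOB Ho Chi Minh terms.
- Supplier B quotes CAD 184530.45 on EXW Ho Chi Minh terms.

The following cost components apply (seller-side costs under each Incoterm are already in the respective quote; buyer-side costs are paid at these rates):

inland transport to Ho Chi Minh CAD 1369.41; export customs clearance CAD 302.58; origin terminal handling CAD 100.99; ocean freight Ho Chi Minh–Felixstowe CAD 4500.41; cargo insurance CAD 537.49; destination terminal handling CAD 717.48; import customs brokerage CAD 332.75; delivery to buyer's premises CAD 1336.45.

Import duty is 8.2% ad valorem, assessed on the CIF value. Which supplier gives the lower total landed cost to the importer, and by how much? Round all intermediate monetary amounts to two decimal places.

Supplier A is cheaper by CAD 7216.70

Supplier A (FOB):
CIF value = FOB price + freight + insurance = 179633.65 + 4500.41 + 537.49 = 184671.55
Import duty = 184671.55 × 8.2% = 15143.07
Buyer bears (A): 4500.41 + 537.49 + 717.48 + 332.75 + 1336.45 = 7424.58
Landed cost (A) = invoice 179633.65 + 7424.58 + duty 15143.07 = 202201.30
Supplier B (EXW):
CIF value = EXW price + inland to port + export clearance + origin terminal + freight + insurance = 184530.45 + 1369.41 + 302.58 + 100.99 + 4500.41 + 537.49 = 191341.33
Import duty = 191341.33 × 8.2% = 15689.99
Buyer bears (B): 1369.41 + 302.58 + 100.99 + 4500.41 + 537.49 + 717.48 + 332.75 + 1336.45 = 9197.56
Landed cost (B) = invoice 184530.45 + 9197.56 + duty 15689.99 = 209418.00
Difference = |202201.30 − 209418.00| = 7216.70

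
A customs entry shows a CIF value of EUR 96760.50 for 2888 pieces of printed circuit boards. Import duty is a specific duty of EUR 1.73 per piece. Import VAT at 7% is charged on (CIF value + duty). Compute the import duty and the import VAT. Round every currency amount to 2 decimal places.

Import duty: EUR 4996.24; import VAT: EUR 7122.97

Import duty = 2888 × 1.73 = 4996.24
VAT base = CIF + duty = 96760.50 + 4996.24 = 101756.74
Import VAT = 101756.74 × 7% = 7122.97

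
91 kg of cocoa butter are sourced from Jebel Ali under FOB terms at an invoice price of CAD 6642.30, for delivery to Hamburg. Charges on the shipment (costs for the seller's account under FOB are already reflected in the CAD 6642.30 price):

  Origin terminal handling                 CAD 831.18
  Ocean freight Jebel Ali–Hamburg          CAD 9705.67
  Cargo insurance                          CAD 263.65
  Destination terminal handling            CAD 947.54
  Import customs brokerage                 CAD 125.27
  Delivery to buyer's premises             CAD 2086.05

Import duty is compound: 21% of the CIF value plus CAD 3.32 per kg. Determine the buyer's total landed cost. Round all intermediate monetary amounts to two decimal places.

FOB: the seller bears costs until goods are on board at the origin port; the buyer bears freight, insurance and all costs thereafter.
Already in the invoice (seller's account under FOB): origin terminal — exclude.
CIF value = FOB price + freight + insurance = 6642.30 + 9705.67 + 263.65 = 16611.62
Ad valorem component: 16611.62 × 21% = 3488.44
Specific component: 91 × 3.32 = 302.12
Import duty = 3488.44 + 302.12 = 3790.56
Buyer bears: freight 9705.67 + insurance 263.65 + destination terminal 947.54 + brokerage 125.27 + delivery 2086.05 + duty 3790.56 = 16918.74
Landed cost = invoice 6642.30 + 16918.74 = 23561.04

Total landed cost: CAD 23561.04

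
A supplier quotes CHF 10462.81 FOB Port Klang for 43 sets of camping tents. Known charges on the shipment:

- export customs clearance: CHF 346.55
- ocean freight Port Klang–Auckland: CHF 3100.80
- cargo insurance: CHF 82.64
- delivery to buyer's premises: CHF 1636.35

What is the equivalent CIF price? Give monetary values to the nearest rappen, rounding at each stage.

CIF price: CHF 13646.25

Not relevant to the conversion: export clearance — on the seller under both FOB and CIF; already in the FOB price and stays in the CIF price. delivery — on the buyer under both terms; not part of either seller's price.
From FOB to CIF, the seller additionally bears: freight, insurance.
CIF price = 10462.81 + 3100.80 + 82.64 = 13646.25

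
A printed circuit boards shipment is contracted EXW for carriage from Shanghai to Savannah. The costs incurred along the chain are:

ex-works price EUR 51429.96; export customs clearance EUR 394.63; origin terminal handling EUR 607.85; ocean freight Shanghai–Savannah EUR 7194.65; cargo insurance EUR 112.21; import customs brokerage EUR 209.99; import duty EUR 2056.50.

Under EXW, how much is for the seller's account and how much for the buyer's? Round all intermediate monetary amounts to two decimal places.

Seller: EUR 51429.96; buyer: EUR 10575.83

EXW: the seller makes goods available at their premises; the buyer bears all onward costs.
Seller's account: goods 51429.96 = 51429.96
Buyer's account: export clearance 394.63 + origin terminal 607.85 + freight 7194.65 + insurance 112.21 + brokerage 209.99 + duty 2056.50 = 10575.83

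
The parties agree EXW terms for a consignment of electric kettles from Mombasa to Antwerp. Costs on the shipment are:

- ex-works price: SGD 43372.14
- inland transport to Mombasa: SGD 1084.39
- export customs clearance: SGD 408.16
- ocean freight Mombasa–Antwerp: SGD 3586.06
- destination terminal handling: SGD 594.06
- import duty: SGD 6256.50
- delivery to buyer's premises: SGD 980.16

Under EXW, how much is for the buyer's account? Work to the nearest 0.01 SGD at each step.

Buyer's account: SGD 12909.33

EXW: the seller makes goods available at their premises; the buyer bears all onward costs.
Seller's account: goods 43372.14 = 43372.14
Buyer's account: inland to port 1084.39 + export clearance 408.16 + freight 3586.06 + destination terminal 594.06 + duty 6256.50 + delivery 980.16 = 12909.33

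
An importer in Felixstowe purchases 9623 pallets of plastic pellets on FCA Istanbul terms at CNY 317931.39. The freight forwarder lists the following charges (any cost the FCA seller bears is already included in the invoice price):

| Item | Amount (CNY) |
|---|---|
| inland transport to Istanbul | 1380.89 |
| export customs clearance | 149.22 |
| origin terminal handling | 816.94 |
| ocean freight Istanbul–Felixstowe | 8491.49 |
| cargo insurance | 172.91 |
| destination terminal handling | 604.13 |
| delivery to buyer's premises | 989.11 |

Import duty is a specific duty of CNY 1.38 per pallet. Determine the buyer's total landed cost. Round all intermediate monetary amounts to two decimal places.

FCA: the seller delivers export-cleared goods to the carrier; the buyer bears costs from that point.
Already in the invoice (seller's account under FCA): inland to port, export clearance — exclude.
CIF value = FCA price + origin terminal + freight + insurance = 317931.39 + 816.94 + 8491.49 + 172.91 = 327412.73
Import duty = 9623 × 1.38 = 13279.74
Buyer bears: origin terminal 816.94 + freight 8491.49 + insurance 172.91 + destination terminal 604.13 + delivery 989.11 + duty 13279.74 = 24354.32
Landed cost = invoice 317931.39 + 24354.32 = 342285.71

Total landed cost: CNY 342285.71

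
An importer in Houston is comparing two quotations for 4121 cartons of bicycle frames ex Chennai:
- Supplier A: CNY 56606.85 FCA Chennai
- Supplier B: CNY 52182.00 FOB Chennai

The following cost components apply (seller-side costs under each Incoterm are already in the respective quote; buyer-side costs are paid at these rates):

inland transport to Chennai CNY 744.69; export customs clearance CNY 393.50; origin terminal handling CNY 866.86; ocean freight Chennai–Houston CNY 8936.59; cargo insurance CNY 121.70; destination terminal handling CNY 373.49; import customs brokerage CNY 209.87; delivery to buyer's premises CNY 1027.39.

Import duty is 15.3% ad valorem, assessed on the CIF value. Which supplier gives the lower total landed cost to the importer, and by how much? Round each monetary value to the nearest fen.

Supplier A (FCA):
CIF value = FCA price + origin terminal + freight + insurance = 56606.85 + 866.86 + 8936.59 + 121.70 = 66532.00
Import duty = 66532.00 × 15.3% = 10179.40
Buyer bears (A): 866.86 + 8936.59 + 121.70 + 373.49 + 209.87 + 1027.39 = 11535.90
Landed cost (A) = invoice 56606.85 + 11535.90 + duty 10179.40 = 78322.15
Supplier B (FOB):
CIF value = FOB price + freight + insurance = 52182.00 + 8936.59 + 121.70 = 61240.29
Import duty = 61240.29 × 15.3% = 9369.76
Buyer bears (B): 8936.59 + 121.70 + 373.49 + 209.87 + 1027.39 = 10669.04
Landed cost (B) = invoice 52182.00 + 10669.04 + duty 9369.76 = 72220.80
Difference = |78322.15 − 72220.80| = 6101.35

Supplier B is cheaper by CNY 6101.35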